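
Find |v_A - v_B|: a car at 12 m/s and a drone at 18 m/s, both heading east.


Given: v_A = 12 m/s east, v_B = 18 m/s east
Both move in the same direction; relative speed = |v_A - v_B|
|12 - 18| = |-6|
= 6 m/s

6 m/s


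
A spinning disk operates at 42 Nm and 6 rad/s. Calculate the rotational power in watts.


Given: tau = 42 Nm, omega = 6 rad/s
Using P = tau * omega
P = 42 * 6
P = 252 W

252 W


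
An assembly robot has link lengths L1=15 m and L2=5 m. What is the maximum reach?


Given: L1 = 15 m, L2 = 5 m
For a 2-link planar arm, max reach = L1 + L2 (fully extended)
Max reach = 15 + 5
Max reach = 20 m

20 m


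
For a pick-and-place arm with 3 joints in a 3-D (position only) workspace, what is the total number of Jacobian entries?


Given: task space dimension = 3, joints = 3
Jacobian is a 3 x 3 matrix
Total entries = rows * columns
Total = 3 * 3
Total = 9

9


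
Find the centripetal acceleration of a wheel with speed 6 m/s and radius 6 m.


Given: v = 6 m/s, r = 6 m
Using a_c = v^2 / r
a_c = 6^2 / 6
a_c = 36 / 6
a_c = 6 m/s^2

6 m/s^2


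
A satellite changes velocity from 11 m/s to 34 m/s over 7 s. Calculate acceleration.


Given: initial velocity v0 = 11 m/s, final velocity v = 34 m/s, time t = 7 s
Using a = (v - v0) / t
a = (34 - 11) / 7
a = 23 / 7
a = 23/7 m/s^2

23/7 m/s^2


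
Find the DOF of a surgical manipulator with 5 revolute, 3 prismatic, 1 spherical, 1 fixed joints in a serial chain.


Given: serial robot with 5 revolute, 3 prismatic, 1 spherical, 1 fixed joints
DOF contribution per joint type: revolute=1, prismatic=1, spherical=3, fixed=0
DOF = 5*1 + 3*1 + 1*3 + 1*0
DOF = 11

11


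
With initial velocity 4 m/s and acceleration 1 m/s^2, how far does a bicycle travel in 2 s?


Given: v0 = 4 m/s, a = 1 m/s^2, t = 2 s
Using s = v0*t + (1/2)*a*t^2
s = 4*2 + (1/2)*1*2^2
s = 8 + (1/2)*4
s = 8 + 2
s = 10

10 m


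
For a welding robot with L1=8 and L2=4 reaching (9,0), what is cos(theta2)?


Given: L1 = 8, L2 = 4, target (x, y) = (9, 0)
Using cos(theta2) = (x^2 + y^2 - L1^2 - L2^2) / (2*L1*L2)
x^2 + y^2 = 9^2 + 0 = 81
L1^2 + L2^2 = 64 + 16 = 80
Numerator = 81 - 80 = 1
Denominator = 2*8*4 = 64
cos(theta2) = 1/64 = 1/64

1/64


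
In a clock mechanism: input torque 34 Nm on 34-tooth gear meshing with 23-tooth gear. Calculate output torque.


Given: N1 = 34, N2 = 23, T1 = 34 Nm
Using T2/T1 = N2/N1
T2 = T1 * N2 / N1
T2 = 34 * 23 / 34
T2 = 782 / 34
T2 = 23 Nm

23 Nm


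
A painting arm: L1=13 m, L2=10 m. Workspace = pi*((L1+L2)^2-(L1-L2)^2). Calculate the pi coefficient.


Given: L1 = 13, L2 = 10
(L1+L2)^2 = (23)^2 = 529
(L1-L2)^2 = (3)^2 = 9
Difference = 529 - 9 = 520
This equals 4*L1*L2 = 4*13*10 = 520
Workspace area = 520*pi

520


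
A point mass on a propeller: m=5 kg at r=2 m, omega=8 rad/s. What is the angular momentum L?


Given: m = 5 kg, r = 2 m, omega = 8 rad/s
For a point mass: I = m*r^2
I = 5*2^2 = 5*4 = 20
L = I*omega = 20*8
L = 160 kg*m^2/s

160 kg*m^2/s


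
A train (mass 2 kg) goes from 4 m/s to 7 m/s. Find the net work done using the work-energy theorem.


Given: m = 2 kg, v0 = 4 m/s, v = 7 m/s
Using W = (1/2)*m*(v^2 - v0^2)
v^2 = 7^2 = 49
v0^2 = 4^2 = 16
v^2 - v0^2 = 49 - 16 = 33
W = (1/2)*2*33 = 33 J

33 J


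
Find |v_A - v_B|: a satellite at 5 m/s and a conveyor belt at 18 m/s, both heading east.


Given: v_A = 5 m/s east, v_B = 18 m/s east
Both move in the same direction; relative speed = |v_A - v_B|
|5 - 18| = |-13|
= 13 m/s

13 m/s


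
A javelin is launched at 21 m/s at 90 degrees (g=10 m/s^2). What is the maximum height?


Given: v0 = 21 m/s, theta = 90 deg, g = 10 m/s^2
sin^2(90) = 1
Using H = v0^2 * sin^2(theta) / (2*g)
H = 21^2 * 1 / (2*10)
H = 441 * 1 / 20
H = 441 / 20
H = 441/20 m

441/20 m


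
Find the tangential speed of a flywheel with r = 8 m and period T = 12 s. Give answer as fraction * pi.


Given: radius r = 8 m, period T = 12 s
Using v = 2*pi*r / T
v = 2*pi*8 / 12
v = 16*pi / 12
v = 4/3*pi m/s

4/3*pi m/s


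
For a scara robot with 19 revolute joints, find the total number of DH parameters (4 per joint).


Given: 19 joints, 4 DH parameters per joint (d, theta, a, alpha)
Total DH parameters = number_of_joints * 4
Total = 19 * 4
Total = 76

76


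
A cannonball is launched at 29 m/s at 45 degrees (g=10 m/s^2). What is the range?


Given: v0 = 29 m/s, theta = 45 deg, g = 10 m/s^2
sin(2*45) = sin(90) = 1
Using R = v0^2 * sin(2*theta) / g
R = 29^2 * 1 / 10
R = 841 / 10
R = 841/10 m

841/10 m


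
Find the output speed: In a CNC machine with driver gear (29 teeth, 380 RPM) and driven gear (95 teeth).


Given: N1 = 29 teeth, w1 = 380 RPM, N2 = 95 teeth
Using N1*w1 = N2*w2
w2 = N1*w1 / N2
w2 = 29*380 / 95
w2 = 11020 / 95
w2 = 116 RPM

116 RPM


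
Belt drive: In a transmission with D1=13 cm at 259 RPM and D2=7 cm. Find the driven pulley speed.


Given: D1 = 13 cm, w1 = 259 RPM, D2 = 7 cm
Using D1*w1 = D2*w2
w2 = D1*w1 / D2
w2 = 13*259 / 7
w2 = 3367 / 7
w2 = 481 RPM

481 RPM


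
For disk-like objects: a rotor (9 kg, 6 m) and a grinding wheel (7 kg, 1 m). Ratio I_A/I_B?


Given: M1=9 kg, R1=6 m, M2=7 kg, R2=1 m
For a disk: I = (1/2)*M*R^2, so I_A/I_B = (M1*R1^2)/(M2*R2^2)
M1*R1^2 = 9*36 = 324
M2*R2^2 = 7*1 = 7
I_A/I_B = 324/7 = 324/7

324/7


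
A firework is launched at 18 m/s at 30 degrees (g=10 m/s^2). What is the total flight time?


Given: v0 = 18 m/s, theta = 30 deg, g = 10 m/s^2
sin(30) = 1/2
Using T = 2*v0*sin(theta) / g
T = 2*18*1/2 / 10
T = 18 / 10
T = 9/5 s

9/5 s


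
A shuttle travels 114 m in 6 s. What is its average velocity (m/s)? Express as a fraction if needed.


Given: distance d = 114 m, time t = 6 s
Using v = d / t
v = 114 / 6
v = 19 m/s

19 m/s


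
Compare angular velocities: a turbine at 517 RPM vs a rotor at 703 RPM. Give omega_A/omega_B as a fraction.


Given: RPM_A = 517, RPM_B = 703
omega = 2*pi*RPM/60, so omega_A/omega_B = RPM_A / RPM_B
omega_A/omega_B = 517 / 703
omega_A/omega_B = 517/703

517/703


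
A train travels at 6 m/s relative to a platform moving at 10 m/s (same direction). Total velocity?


Given: object velocity = 6 m/s, platform velocity = 10 m/s (same direction)
Using classical velocity addition: v_total = v_object + v_platform
v_total = 6 + 10
v_total = 16 m/s

16 m/s


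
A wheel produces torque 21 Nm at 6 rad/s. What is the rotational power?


Given: tau = 21 Nm, omega = 6 rad/s
Using P = tau * omega
P = 21 * 6
P = 126 W

126 W


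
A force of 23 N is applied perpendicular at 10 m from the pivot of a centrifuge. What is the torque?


Given: F = 23 N, r = 10 m, angle = 90 deg (perpendicular)
Using tau = F * r * sin(90)
sin(90) = 1
tau = 23 * 10 * 1
tau = 230 Nm

230 Nm


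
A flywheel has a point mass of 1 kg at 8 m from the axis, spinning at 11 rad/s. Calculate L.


Given: m = 1 kg, r = 8 m, omega = 11 rad/s
For a point mass: I = m*r^2
I = 1*8^2 = 1*64 = 64
L = I*omega = 64*11
L = 704 kg*m^2/s

704 kg*m^2/s


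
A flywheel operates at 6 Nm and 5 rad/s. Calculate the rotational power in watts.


Given: tau = 6 Nm, omega = 5 rad/s
Using P = tau * omega
P = 6 * 5
P = 30 W

30 W


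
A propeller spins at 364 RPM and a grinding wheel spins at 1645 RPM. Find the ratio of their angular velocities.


Given: RPM_A = 364, RPM_B = 1645
omega = 2*pi*RPM/60, so omega_A/omega_B = RPM_A / RPM_B
omega_A/omega_B = 364 / 1645
omega_A/omega_B = 52/235

52/235


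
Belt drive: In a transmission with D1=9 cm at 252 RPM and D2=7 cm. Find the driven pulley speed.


Given: D1 = 9 cm, w1 = 252 RPM, D2 = 7 cm
Using D1*w1 = D2*w2
w2 = D1*w1 / D2
w2 = 9*252 / 7
w2 = 2268 / 7
w2 = 324 RPM

324 RPM


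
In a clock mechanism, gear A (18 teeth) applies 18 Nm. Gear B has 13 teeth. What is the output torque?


Given: N1 = 18, N2 = 13, T1 = 18 Nm
Using T2/T1 = N2/N1
T2 = T1 * N2 / N1
T2 = 18 * 13 / 18
T2 = 234 / 18
T2 = 13 Nm

13 Nm


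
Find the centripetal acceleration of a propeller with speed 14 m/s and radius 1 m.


Given: v = 14 m/s, r = 1 m
Using a_c = v^2 / r
a_c = 14^2 / 1
a_c = 196 / 1
a_c = 196 m/s^2

196 m/s^2


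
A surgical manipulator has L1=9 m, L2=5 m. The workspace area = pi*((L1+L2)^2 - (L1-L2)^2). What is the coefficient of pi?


Given: L1 = 9, L2 = 5
(L1+L2)^2 = (14)^2 = 196
(L1-L2)^2 = (4)^2 = 16
Difference = 196 - 16 = 180
This equals 4*L1*L2 = 4*9*5 = 180
Workspace area = 180*pi

180


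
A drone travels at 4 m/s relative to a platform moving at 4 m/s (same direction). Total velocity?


Given: object velocity = 4 m/s, platform velocity = 4 m/s (same direction)
Using classical velocity addition: v_total = v_object + v_platform
v_total = 4 + 4
v_total = 8 m/s

8 m/s


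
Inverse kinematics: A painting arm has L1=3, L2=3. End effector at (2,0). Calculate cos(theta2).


Given: L1 = 3, L2 = 3, target (x, y) = (2, 0)
Using cos(theta2) = (x^2 + y^2 - L1^2 - L2^2) / (2*L1*L2)
x^2 + y^2 = 2^2 + 0 = 4
L1^2 + L2^2 = 9 + 9 = 18
Numerator = 4 - 18 = -14
Denominator = 2*3*3 = 18
cos(theta2) = -14/18 = -7/9

-7/9


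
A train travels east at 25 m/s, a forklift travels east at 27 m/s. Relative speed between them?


Given: v_A = 25 m/s east, v_B = 27 m/s east
Both move in the same direction; relative speed = |v_A - v_B|
|25 - 27| = |-2|
= 2 m/s

2 m/s


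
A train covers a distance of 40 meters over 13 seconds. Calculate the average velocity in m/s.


Given: distance d = 40 m, time t = 13 s
Using v = d / t
v = 40 / 13
v = 40/13 m/s

40/13 m/s


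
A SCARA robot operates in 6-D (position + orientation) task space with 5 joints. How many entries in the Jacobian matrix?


Given: task space dimension = 6, joints = 5
Jacobian is a 6 x 5 matrix
Total entries = rows * columns
Total = 6 * 5
Total = 30

30


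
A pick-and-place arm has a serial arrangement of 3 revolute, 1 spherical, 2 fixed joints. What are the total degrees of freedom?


Given: serial robot with 3 revolute, 1 spherical, 2 fixed joints
DOF contribution per joint type: revolute=1, prismatic=1, spherical=3, fixed=0
DOF = 3*1 + 1*3 + 2*0
DOF = 6

6


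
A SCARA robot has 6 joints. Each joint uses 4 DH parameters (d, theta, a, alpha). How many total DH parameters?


Given: 6 joints, 4 DH parameters per joint (d, theta, a, alpha)
Total DH parameters = number_of_joints * 4
Total = 6 * 4
Total = 24

24


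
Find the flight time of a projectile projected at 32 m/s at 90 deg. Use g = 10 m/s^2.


Given: v0 = 32 m/s, theta = 90 deg, g = 10 m/s^2
sin(90) = 1
Using T = 2*v0*sin(theta) / g
T = 2*32*1 / 10
T = 64 / 10
T = 32/5 s

32/5 s


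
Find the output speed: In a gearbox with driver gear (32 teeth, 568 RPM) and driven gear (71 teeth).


Given: N1 = 32 teeth, w1 = 568 RPM, N2 = 71 teeth
Using N1*w1 = N2*w2
w2 = N1*w1 / N2
w2 = 32*568 / 71
w2 = 18176 / 71
w2 = 256 RPM

256 RPM


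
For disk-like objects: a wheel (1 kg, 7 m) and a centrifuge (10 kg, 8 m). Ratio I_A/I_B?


Given: M1=1 kg, R1=7 m, M2=10 kg, R2=8 m
For a disk: I = (1/2)*M*R^2, so I_A/I_B = (M1*R1^2)/(M2*R2^2)
M1*R1^2 = 1*49 = 49
M2*R2^2 = 10*64 = 640
I_A/I_B = 49/640 = 49/640

49/640


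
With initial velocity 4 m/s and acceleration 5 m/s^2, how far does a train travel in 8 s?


Given: v0 = 4 m/s, a = 5 m/s^2, t = 8 s
Using s = v0*t + (1/2)*a*t^2
s = 4*8 + (1/2)*5*8^2
s = 32 + (1/2)*320
s = 32 + 160
s = 192

192 m


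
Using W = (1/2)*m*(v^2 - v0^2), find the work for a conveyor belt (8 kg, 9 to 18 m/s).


Given: m = 8 kg, v0 = 9 m/s, v = 18 m/s
Using W = (1/2)*m*(v^2 - v0^2)
v^2 = 18^2 = 324
v0^2 = 9^2 = 81
v^2 - v0^2 = 324 - 81 = 243
W = (1/2)*8*243 = 972 J

972 J


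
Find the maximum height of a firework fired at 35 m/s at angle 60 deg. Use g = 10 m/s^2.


Given: v0 = 35 m/s, theta = 60 deg, g = 10 m/s^2
sin^2(60) = 3/4
Using H = v0^2 * sin^2(theta) / (2*g)
H = 35^2 * 3/4 / (2*10)
H = 1225 * 3/4 / 20
H = 3675/4 / 20
H = 735/16 m

735/16 m


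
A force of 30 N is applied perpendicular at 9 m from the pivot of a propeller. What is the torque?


Given: F = 30 N, r = 9 m, angle = 90 deg (perpendicular)
Using tau = F * r * sin(90)
sin(90) = 1
tau = 30 * 9 * 1
tau = 270 Nm

270 Nm


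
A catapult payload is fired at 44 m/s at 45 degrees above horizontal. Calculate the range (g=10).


Given: v0 = 44 m/s, theta = 45 deg, g = 10 m/s^2
sin(2*45) = sin(90) = 1
Using R = v0^2 * sin(2*theta) / g
R = 44^2 * 1 / 10
R = 1936 / 10
R = 968/5 m

968/5 m


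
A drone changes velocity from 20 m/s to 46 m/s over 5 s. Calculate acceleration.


Given: initial velocity v0 = 20 m/s, final velocity v = 46 m/s, time t = 5 s
Using a = (v - v0) / t
a = (46 - 20) / 5
a = 26 / 5
a = 26/5 m/s^2

26/5 m/s^2


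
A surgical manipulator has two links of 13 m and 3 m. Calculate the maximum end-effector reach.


Given: L1 = 13 m, L2 = 3 m
For a 2-link planar arm, max reach = L1 + L2 (fully extended)
Max reach = 13 + 3
Max reach = 16 m

16 m


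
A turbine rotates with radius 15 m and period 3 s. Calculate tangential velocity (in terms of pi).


Given: radius r = 15 m, period T = 3 s
Using v = 2*pi*r / T
v = 2*pi*15 / 3
v = 30*pi / 3
v = 10*pi m/s

10*pi m/s


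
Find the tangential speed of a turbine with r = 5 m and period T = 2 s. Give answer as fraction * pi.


Given: radius r = 5 m, period T = 2 s
Using v = 2*pi*r / T
v = 2*pi*5 / 2
v = 10*pi / 2
v = 5*pi m/s

5*pi m/s


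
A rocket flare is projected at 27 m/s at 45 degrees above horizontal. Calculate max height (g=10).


Given: v0 = 27 m/s, theta = 45 deg, g = 10 m/s^2
sin^2(45) = 1/2
Using H = v0^2 * sin^2(theta) / (2*g)
H = 27^2 * 1/2 / (2*10)
H = 729 * 1/2 / 20
H = 729/2 / 20
H = 729/40 m

729/40 m


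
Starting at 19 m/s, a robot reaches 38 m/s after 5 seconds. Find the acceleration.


Given: initial velocity v0 = 19 m/s, final velocity v = 38 m/s, time t = 5 s
Using a = (v - v0) / t
a = (38 - 19) / 5
a = 19 / 5
a = 19/5 m/s^2

19/5 m/s^2


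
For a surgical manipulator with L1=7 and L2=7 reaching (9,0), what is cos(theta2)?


Given: L1 = 7, L2 = 7, target (x, y) = (9, 0)
Using cos(theta2) = (x^2 + y^2 - L1^2 - L2^2) / (2*L1*L2)
x^2 + y^2 = 9^2 + 0 = 81
L1^2 + L2^2 = 49 + 49 = 98
Numerator = 81 - 98 = -17
Denominator = 2*7*7 = 98
cos(theta2) = -17/98 = -17/98

-17/98


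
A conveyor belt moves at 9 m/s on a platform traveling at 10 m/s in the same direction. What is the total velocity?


Given: object velocity = 9 m/s, platform velocity = 10 m/s (same direction)
Using classical velocity addition: v_total = v_object + v_platform
v_total = 9 + 10
v_total = 19 m/s

19 m/s


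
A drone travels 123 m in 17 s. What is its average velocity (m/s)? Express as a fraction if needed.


Given: distance d = 123 m, time t = 17 s
Using v = d / t
v = 123 / 17
v = 123/17 m/s

123/17 m/s


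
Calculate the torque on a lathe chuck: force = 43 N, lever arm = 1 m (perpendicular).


Given: F = 43 N, r = 1 m, angle = 90 deg (perpendicular)
Using tau = F * r * sin(90)
sin(90) = 1
tau = 43 * 1 * 1
tau = 43 Nm

43 Nm


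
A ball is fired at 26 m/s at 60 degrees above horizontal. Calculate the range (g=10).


Given: v0 = 26 m/s, theta = 60 deg, g = 10 m/s^2
sin(2*60) = sin(120) = sqrt(3)/2
Using R = v0^2 * sin(2*theta) / g
R = 26^2 * (sqrt(3)/2) / 10
R = 676 * sqrt(3) / 20
R = 169/5*sqrt(3) m

169/5*sqrt(3) m


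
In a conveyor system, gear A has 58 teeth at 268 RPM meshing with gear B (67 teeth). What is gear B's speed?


Given: N1 = 58 teeth, w1 = 268 RPM, N2 = 67 teeth
Using N1*w1 = N2*w2
w2 = N1*w1 / N2
w2 = 58*268 / 67
w2 = 15544 / 67
w2 = 232 RPM

232 RPM


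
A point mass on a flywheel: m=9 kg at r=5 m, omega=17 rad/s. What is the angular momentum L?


Given: m = 9 kg, r = 5 m, omega = 17 rad/s
For a point mass: I = m*r^2
I = 9*5^2 = 9*25 = 225
L = I*omega = 225*17
L = 3825 kg*m^2/s

3825 kg*m^2/s


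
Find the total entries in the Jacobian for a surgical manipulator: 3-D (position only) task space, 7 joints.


Given: task space dimension = 3, joints = 7
Jacobian is a 3 x 7 matrix
Total entries = rows * columns
Total = 3 * 7
Total = 21

21


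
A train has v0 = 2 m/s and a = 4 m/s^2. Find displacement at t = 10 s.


Given: v0 = 2 m/s, a = 4 m/s^2, t = 10 s
Using s = v0*t + (1/2)*a*t^2
s = 2*10 + (1/2)*4*10^2
s = 20 + (1/2)*400
s = 20 + 200
s = 220

220 m


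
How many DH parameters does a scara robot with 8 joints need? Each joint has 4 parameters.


Given: 8 joints, 4 DH parameters per joint (d, theta, a, alpha)
Total DH parameters = number_of_joints * 4
Total = 8 * 4
Total = 32

32


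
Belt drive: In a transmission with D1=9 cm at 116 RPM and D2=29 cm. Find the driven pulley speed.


Given: D1 = 9 cm, w1 = 116 RPM, D2 = 29 cm
Using D1*w1 = D2*w2
w2 = D1*w1 / D2
w2 = 9*116 / 29
w2 = 1044 / 29
w2 = 36 RPM

36 RPM


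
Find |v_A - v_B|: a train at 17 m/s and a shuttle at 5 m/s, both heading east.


Given: v_A = 17 m/s east, v_B = 5 m/s east
Both move in the same direction; relative speed = |v_A - v_B|
|17 - 5| = |12|
= 12 m/s

12 m/s


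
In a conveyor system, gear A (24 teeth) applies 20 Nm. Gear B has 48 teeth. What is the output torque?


Given: N1 = 24, N2 = 48, T1 = 20 Nm
Using T2/T1 = N2/N1
T2 = T1 * N2 / N1
T2 = 20 * 48 / 24
T2 = 960 / 24
T2 = 40 Nm

40 Nm


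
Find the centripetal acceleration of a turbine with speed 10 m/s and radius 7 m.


Given: v = 10 m/s, r = 7 m
Using a_c = v^2 / r
a_c = 10^2 / 7
a_c = 100 / 7
a_c = 100/7 m/s^2

100/7 m/s^2


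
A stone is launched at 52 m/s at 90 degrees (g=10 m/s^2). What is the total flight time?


Given: v0 = 52 m/s, theta = 90 deg, g = 10 m/s^2
sin(90) = 1
Using T = 2*v0*sin(theta) / g
T = 2*52*1 / 10
T = 104 / 10
T = 52/5 s

52/5 s


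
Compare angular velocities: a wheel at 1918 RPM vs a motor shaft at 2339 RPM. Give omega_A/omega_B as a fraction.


Given: RPM_A = 1918, RPM_B = 2339
omega = 2*pi*RPM/60, so omega_A/omega_B = RPM_A / RPM_B
omega_A/omega_B = 1918 / 2339
omega_A/omega_B = 1918/2339

1918/2339


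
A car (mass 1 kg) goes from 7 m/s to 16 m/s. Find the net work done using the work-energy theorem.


Given: m = 1 kg, v0 = 7 m/s, v = 16 m/s
Using W = (1/2)*m*(v^2 - v0^2)
v^2 = 16^2 = 256
v0^2 = 7^2 = 49
v^2 - v0^2 = 256 - 49 = 207
W = (1/2)*1*207 = 207/2 J

207/2 J


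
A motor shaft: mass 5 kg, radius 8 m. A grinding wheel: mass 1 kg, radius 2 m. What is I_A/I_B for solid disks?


Given: M1=5 kg, R1=8 m, M2=1 kg, R2=2 m
For a disk: I = (1/2)*M*R^2, so I_A/I_B = (M1*R1^2)/(M2*R2^2)
M1*R1^2 = 5*64 = 320
M2*R2^2 = 1*4 = 4
I_A/I_B = 320/4 = 80

80


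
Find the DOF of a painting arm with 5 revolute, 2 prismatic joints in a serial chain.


Given: serial robot with 5 revolute, 2 prismatic joints
DOF contribution per joint type: revolute=1, prismatic=1, spherical=3, fixed=0
DOF = 5*1 + 2*1
DOF = 7

7


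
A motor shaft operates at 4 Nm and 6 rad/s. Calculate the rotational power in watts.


Given: tau = 4 Nm, omega = 6 rad/s
Using P = tau * omega
P = 4 * 6
P = 24 W

24 W


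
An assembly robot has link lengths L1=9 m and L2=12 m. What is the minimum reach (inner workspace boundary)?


Given: L1 = 9 m, L2 = 12 m
For a 2-link planar arm, min reach = |L1 - L2| (second link folded back)
Min reach = |9 - 12|
Min reach = 3 m

3 m


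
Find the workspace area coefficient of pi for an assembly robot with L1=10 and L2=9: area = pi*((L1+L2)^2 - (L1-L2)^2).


Given: L1 = 10, L2 = 9
(L1+L2)^2 = (19)^2 = 361
(L1-L2)^2 = (1)^2 = 1
Difference = 361 - 1 = 360
This equals 4*L1*L2 = 4*10*9 = 360
Workspace area = 360*pi

360


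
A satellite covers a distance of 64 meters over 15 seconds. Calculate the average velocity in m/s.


Given: distance d = 64 m, time t = 15 s
Using v = d / t
v = 64 / 15
v = 64/15 m/s

64/15 m/s


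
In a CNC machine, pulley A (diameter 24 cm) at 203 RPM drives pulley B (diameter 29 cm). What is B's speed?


Given: D1 = 24 cm, w1 = 203 RPM, D2 = 29 cm
Using D1*w1 = D2*w2
w2 = D1*w1 / D2
w2 = 24*203 / 29
w2 = 4872 / 29
w2 = 168 RPM

168 RPM


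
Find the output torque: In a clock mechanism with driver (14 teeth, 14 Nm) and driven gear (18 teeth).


Given: N1 = 14, N2 = 18, T1 = 14 Nm
Using T2/T1 = N2/N1
T2 = T1 * N2 / N1
T2 = 14 * 18 / 14
T2 = 252 / 14
T2 = 18 Nm

18 Nm


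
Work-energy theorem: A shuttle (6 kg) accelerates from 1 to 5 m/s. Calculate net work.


Given: m = 6 kg, v0 = 1 m/s, v = 5 m/s
Using W = (1/2)*m*(v^2 - v0^2)
v^2 = 5^2 = 25
v0^2 = 1^2 = 1
v^2 - v0^2 = 25 - 1 = 24
W = (1/2)*6*24 = 72 J

72 J


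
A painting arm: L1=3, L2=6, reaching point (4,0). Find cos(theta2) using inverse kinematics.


Given: L1 = 3, L2 = 6, target (x, y) = (4, 0)
Using cos(theta2) = (x^2 + y^2 - L1^2 - L2^2) / (2*L1*L2)
x^2 + y^2 = 4^2 + 0 = 16
L1^2 + L2^2 = 9 + 36 = 45
Numerator = 16 - 45 = -29
Denominator = 2*3*6 = 36
cos(theta2) = -29/36 = -29/36

-29/36


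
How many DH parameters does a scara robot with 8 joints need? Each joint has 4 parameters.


Given: 8 joints, 4 DH parameters per joint (d, theta, a, alpha)
Total DH parameters = number_of_joints * 4
Total = 8 * 4
Total = 32

32


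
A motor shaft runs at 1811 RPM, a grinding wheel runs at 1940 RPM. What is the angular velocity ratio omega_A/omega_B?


Given: RPM_A = 1811, RPM_B = 1940
omega = 2*pi*RPM/60, so omega_A/omega_B = RPM_A / RPM_B
omega_A/omega_B = 1811 / 1940
omega_A/omega_B = 1811/1940

1811/1940


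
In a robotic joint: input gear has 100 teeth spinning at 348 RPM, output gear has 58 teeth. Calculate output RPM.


Given: N1 = 100 teeth, w1 = 348 RPM, N2 = 58 teeth
Using N1*w1 = N2*w2
w2 = N1*w1 / N2
w2 = 100*348 / 58
w2 = 34800 / 58
w2 = 600 RPM

600 RPM


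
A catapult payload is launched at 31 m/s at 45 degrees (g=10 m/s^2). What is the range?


Given: v0 = 31 m/s, theta = 45 deg, g = 10 m/s^2
sin(2*45) = sin(90) = 1
Using R = v0^2 * sin(2*theta) / g
R = 31^2 * 1 / 10
R = 961 / 10
R = 961/10 m

961/10 m


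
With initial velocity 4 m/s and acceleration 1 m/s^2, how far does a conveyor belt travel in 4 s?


Given: v0 = 4 m/s, a = 1 m/s^2, t = 4 s
Using s = v0*t + (1/2)*a*t^2
s = 4*4 + (1/2)*1*4^2
s = 16 + (1/2)*16
s = 16 + 8
s = 24

24 m


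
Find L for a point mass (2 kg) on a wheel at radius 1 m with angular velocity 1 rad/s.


Given: m = 2 kg, r = 1 m, omega = 1 rad/s
For a point mass: I = m*r^2
I = 2*1^2 = 2*1 = 2
L = I*omega = 2*1
L = 2 kg*m^2/s

2 kg*m^2/s


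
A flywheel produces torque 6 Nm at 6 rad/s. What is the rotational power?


Given: tau = 6 Nm, omega = 6 rad/s
Using P = tau * omega
P = 6 * 6
P = 36 W

36 W


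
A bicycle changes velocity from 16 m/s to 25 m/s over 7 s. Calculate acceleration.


Given: initial velocity v0 = 16 m/s, final velocity v = 25 m/s, time t = 7 s
Using a = (v - v0) / t
a = (25 - 16) / 7
a = 9 / 7
a = 9/7 m/s^2

9/7 m/s^2


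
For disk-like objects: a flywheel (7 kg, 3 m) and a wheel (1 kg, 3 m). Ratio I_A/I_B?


Given: M1=7 kg, R1=3 m, M2=1 kg, R2=3 m
For a disk: I = (1/2)*M*R^2, so I_A/I_B = (M1*R1^2)/(M2*R2^2)
M1*R1^2 = 7*9 = 63
M2*R2^2 = 1*9 = 9
I_A/I_B = 63/9 = 7

7


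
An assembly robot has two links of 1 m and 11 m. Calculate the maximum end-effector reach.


Given: L1 = 1 m, L2 = 11 m
For a 2-link planar arm, max reach = L1 + L2 (fully extended)
Max reach = 1 + 11
Max reach = 12 m

12 m


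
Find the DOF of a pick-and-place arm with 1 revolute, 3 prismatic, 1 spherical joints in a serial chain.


Given: serial robot with 1 revolute, 3 prismatic, 1 spherical joints
DOF contribution per joint type: revolute=1, prismatic=1, spherical=3, fixed=0
DOF = 1*1 + 3*1 + 1*3
DOF = 7

7


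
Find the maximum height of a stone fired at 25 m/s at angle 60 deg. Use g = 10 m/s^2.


Given: v0 = 25 m/s, theta = 60 deg, g = 10 m/s^2
sin^2(60) = 3/4
Using H = v0^2 * sin^2(theta) / (2*g)
H = 25^2 * 3/4 / (2*10)
H = 625 * 3/4 / 20
H = 1875/4 / 20
H = 375/16 m

375/16 m


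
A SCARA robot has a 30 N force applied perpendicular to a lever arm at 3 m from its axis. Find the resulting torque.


Given: F = 30 N, r = 3 m, angle = 90 deg (perpendicular)
Using tau = F * r * sin(90)
sin(90) = 1
tau = 30 * 3 * 1
tau = 90 Nm

90 Nm


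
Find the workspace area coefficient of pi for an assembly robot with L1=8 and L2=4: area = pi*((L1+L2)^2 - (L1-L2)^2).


Given: L1 = 8, L2 = 4
(L1+L2)^2 = (12)^2 = 144
(L1-L2)^2 = (4)^2 = 16
Difference = 144 - 16 = 128
This equals 4*L1*L2 = 4*8*4 = 128
Workspace area = 128*pi

128


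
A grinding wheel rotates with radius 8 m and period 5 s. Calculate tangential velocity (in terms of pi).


Given: radius r = 8 m, period T = 5 s
Using v = 2*pi*r / T
v = 2*pi*8 / 5
v = 16*pi / 5
v = 16/5*pi m/s

16/5*pi m/s


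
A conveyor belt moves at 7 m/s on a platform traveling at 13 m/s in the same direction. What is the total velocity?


Given: object velocity = 7 m/s, platform velocity = 13 m/s (same direction)
Using classical velocity addition: v_total = v_object + v_platform
v_total = 7 + 13
v_total = 20 m/s

20 m/s


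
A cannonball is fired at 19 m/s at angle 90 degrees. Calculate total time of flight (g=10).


Given: v0 = 19 m/s, theta = 90 deg, g = 10 m/s^2
sin(90) = 1
Using T = 2*v0*sin(theta) / g
T = 2*19*1 / 10
T = 38 / 10
T = 19/5 s

19/5 s


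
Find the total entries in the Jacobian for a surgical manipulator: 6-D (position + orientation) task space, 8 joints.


Given: task space dimension = 6, joints = 8
Jacobian is a 6 x 8 matrix
Total entries = rows * columns
Total = 6 * 8
Total = 48

48


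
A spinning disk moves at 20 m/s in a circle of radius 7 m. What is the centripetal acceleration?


Given: v = 20 m/s, r = 7 m
Using a_c = v^2 / r
a_c = 20^2 / 7
a_c = 400 / 7
a_c = 400/7 m/s^2

400/7 m/s^2


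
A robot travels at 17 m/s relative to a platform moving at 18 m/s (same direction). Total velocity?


Given: object velocity = 17 m/s, platform velocity = 18 m/s (same direction)
Using classical velocity addition: v_total = v_object + v_platform
v_total = 17 + 18
v_total = 35 m/s

35 m/s


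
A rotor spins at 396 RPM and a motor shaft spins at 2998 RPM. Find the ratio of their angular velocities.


Given: RPM_A = 396, RPM_B = 2998
omega = 2*pi*RPM/60, so omega_A/omega_B = RPM_A / RPM_B
omega_A/omega_B = 396 / 2998
omega_A/omega_B = 198/1499

198/1499


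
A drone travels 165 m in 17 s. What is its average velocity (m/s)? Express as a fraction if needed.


Given: distance d = 165 m, time t = 17 s
Using v = d / t
v = 165 / 17
v = 165/17 m/s

165/17 m/s


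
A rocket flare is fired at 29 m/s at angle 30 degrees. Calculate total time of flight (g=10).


Given: v0 = 29 m/s, theta = 30 deg, g = 10 m/s^2
sin(30) = 1/2
Using T = 2*v0*sin(theta) / g
T = 2*29*1/2 / 10
T = 29 / 10
T = 29/10 s

29/10 s


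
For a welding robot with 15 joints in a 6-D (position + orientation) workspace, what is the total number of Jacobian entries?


Given: task space dimension = 6, joints = 15
Jacobian is a 6 x 15 matrix
Total entries = rows * columns
Total = 6 * 15
Total = 90

90


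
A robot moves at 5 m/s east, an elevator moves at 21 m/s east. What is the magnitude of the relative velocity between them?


Given: v_A = 5 m/s east, v_B = 21 m/s east
Both move in the same direction; relative speed = |v_A - v_B|
|5 - 21| = |-16|
= 16 m/s

16 m/s


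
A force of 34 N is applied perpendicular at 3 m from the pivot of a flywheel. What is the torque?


Given: F = 34 N, r = 3 m, angle = 90 deg (perpendicular)
Using tau = F * r * sin(90)
sin(90) = 1
tau = 34 * 3 * 1
tau = 102 Nm

102 Nm


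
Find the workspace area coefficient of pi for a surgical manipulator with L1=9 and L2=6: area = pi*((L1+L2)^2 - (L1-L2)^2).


Given: L1 = 9, L2 = 6
(L1+L2)^2 = (15)^2 = 225
(L1-L2)^2 = (3)^2 = 9
Difference = 225 - 9 = 216
This equals 4*L1*L2 = 4*9*6 = 216
Workspace area = 216*pi

216


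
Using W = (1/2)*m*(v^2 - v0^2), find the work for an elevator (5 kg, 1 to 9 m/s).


Given: m = 5 kg, v0 = 1 m/s, v = 9 m/s
Using W = (1/2)*m*(v^2 - v0^2)
v^2 = 9^2 = 81
v0^2 = 1^2 = 1
v^2 - v0^2 = 81 - 1 = 80
W = (1/2)*5*80 = 200 J

200 J


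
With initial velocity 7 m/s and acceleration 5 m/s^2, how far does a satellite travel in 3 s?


Given: v0 = 7 m/s, a = 5 m/s^2, t = 3 s
Using s = v0*t + (1/2)*a*t^2
s = 7*3 + (1/2)*5*3^2
s = 21 + (1/2)*45
s = 21 + 45/2
s = 87/2

87/2 m


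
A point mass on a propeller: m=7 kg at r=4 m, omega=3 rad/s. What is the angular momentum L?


Given: m = 7 kg, r = 4 m, omega = 3 rad/s
For a point mass: I = m*r^2
I = 7*4^2 = 7*16 = 112
L = I*omega = 112*3
L = 336 kg*m^2/s

336 kg*m^2/s


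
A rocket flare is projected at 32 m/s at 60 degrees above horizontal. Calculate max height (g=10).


Given: v0 = 32 m/s, theta = 60 deg, g = 10 m/s^2
sin^2(60) = 3/4
Using H = v0^2 * sin^2(theta) / (2*g)
H = 32^2 * 3/4 / (2*10)
H = 1024 * 3/4 / 20
H = 768 / 20
H = 192/5 m

192/5 m


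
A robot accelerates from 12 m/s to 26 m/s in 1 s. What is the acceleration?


Given: initial velocity v0 = 12 m/s, final velocity v = 26 m/s, time t = 1 s
Using a = (v - v0) / t
a = (26 - 12) / 1
a = 14 / 1
a = 14 m/s^2

14 m/s^2


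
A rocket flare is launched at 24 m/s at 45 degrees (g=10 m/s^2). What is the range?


Given: v0 = 24 m/s, theta = 45 deg, g = 10 m/s^2
sin(2*45) = sin(90) = 1
Using R = v0^2 * sin(2*theta) / g
R = 24^2 * 1 / 10
R = 576 / 10
R = 288/5 m

288/5 m


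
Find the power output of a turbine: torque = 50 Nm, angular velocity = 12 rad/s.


Given: tau = 50 Nm, omega = 12 rad/s
Using P = tau * omega
P = 50 * 12
P = 600 W

600 W


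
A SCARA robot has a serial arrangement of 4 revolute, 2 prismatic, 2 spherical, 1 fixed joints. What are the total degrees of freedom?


Given: serial robot with 4 revolute, 2 prismatic, 2 spherical, 1 fixed joints
DOF contribution per joint type: revolute=1, prismatic=1, spherical=3, fixed=0
DOF = 4*1 + 2*1 + 2*3 + 1*0
DOF = 12

12


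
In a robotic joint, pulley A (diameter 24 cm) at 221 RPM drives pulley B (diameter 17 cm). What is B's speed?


Given: D1 = 24 cm, w1 = 221 RPM, D2 = 17 cm
Using D1*w1 = D2*w2
w2 = D1*w1 / D2
w2 = 24*221 / 17
w2 = 5304 / 17
w2 = 312 RPM

312 RPM


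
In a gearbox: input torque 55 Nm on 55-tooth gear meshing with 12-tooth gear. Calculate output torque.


Given: N1 = 55, N2 = 12, T1 = 55 Nm
Using T2/T1 = N2/N1
T2 = T1 * N2 / N1
T2 = 55 * 12 / 55
T2 = 660 / 55
T2 = 12 Nm

12 Nm


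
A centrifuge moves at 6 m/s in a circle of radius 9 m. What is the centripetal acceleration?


Given: v = 6 m/s, r = 9 m
Using a_c = v^2 / r
a_c = 6^2 / 9
a_c = 36 / 9
a_c = 4 m/s^2

4 m/s^2


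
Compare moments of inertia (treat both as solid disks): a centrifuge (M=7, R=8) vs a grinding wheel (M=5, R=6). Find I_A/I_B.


Given: M1=7 kg, R1=8 m, M2=5 kg, R2=6 m
For a disk: I = (1/2)*M*R^2, so I_A/I_B = (M1*R1^2)/(M2*R2^2)
M1*R1^2 = 7*64 = 448
M2*R2^2 = 5*36 = 180
I_A/I_B = 448/180 = 112/45

112/45


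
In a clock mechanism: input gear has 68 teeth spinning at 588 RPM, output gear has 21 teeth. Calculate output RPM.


Given: N1 = 68 teeth, w1 = 588 RPM, N2 = 21 teeth
Using N1*w1 = N2*w2
w2 = N1*w1 / N2
w2 = 68*588 / 21
w2 = 39984 / 21
w2 = 1904 RPM

1904 RPM


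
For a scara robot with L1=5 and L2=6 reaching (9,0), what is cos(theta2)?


Given: L1 = 5, L2 = 6, target (x, y) = (9, 0)
Using cos(theta2) = (x^2 + y^2 - L1^2 - L2^2) / (2*L1*L2)
x^2 + y^2 = 9^2 + 0 = 81
L1^2 + L2^2 = 25 + 36 = 61
Numerator = 81 - 61 = 20
Denominator = 2*5*6 = 60
cos(theta2) = 20/60 = 1/3

1/3


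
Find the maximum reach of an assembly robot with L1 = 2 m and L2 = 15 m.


Given: L1 = 2 m, L2 = 15 m
For a 2-link planar arm, max reach = L1 + L2 (fully extended)
Max reach = 2 + 15
Max reach = 17 m

17 m


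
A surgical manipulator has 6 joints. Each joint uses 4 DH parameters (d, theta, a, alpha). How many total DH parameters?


Given: 6 joints, 4 DH parameters per joint (d, theta, a, alpha)
Total DH parameters = number_of_joints * 4
Total = 6 * 4
Total = 24

24


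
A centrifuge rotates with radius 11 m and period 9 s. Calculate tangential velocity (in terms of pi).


Given: radius r = 11 m, period T = 9 s
Using v = 2*pi*r / T
v = 2*pi*11 / 9
v = 22*pi / 9
v = 22/9*pi m/s

22/9*pi m/s


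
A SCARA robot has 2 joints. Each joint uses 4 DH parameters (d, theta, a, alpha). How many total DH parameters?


Given: 2 joints, 4 DH parameters per joint (d, theta, a, alpha)
Total DH parameters = number_of_joints * 4
Total = 2 * 4
Total = 8

8


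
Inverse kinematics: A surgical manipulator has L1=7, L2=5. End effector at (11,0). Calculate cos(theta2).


Given: L1 = 7, L2 = 5, target (x, y) = (11, 0)
Using cos(theta2) = (x^2 + y^2 - L1^2 - L2^2) / (2*L1*L2)
x^2 + y^2 = 11^2 + 0 = 121
L1^2 + L2^2 = 49 + 25 = 74
Numerator = 121 - 74 = 47
Denominator = 2*7*5 = 70
cos(theta2) = 47/70 = 47/70

47/70


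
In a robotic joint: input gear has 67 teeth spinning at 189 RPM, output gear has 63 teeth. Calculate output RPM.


Given: N1 = 67 teeth, w1 = 189 RPM, N2 = 63 teeth
Using N1*w1 = N2*w2
w2 = N1*w1 / N2
w2 = 67*189 / 63
w2 = 12663 / 63
w2 = 201 RPM

201 RPM


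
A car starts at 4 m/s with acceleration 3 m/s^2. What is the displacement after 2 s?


Given: v0 = 4 m/s, a = 3 m/s^2, t = 2 s
Using s = v0*t + (1/2)*a*t^2
s = 4*2 + (1/2)*3*2^2
s = 8 + (1/2)*12
s = 8 + 6
s = 14

14 m


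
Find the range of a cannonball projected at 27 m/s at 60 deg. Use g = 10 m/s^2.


Given: v0 = 27 m/s, theta = 60 deg, g = 10 m/s^2
sin(2*60) = sin(120) = sqrt(3)/2
Using R = v0^2 * sin(2*theta) / g
R = 27^2 * (sqrt(3)/2) / 10
R = 729 * sqrt(3) / 20
R = 729/20*sqrt(3) m

729/20*sqrt(3) m


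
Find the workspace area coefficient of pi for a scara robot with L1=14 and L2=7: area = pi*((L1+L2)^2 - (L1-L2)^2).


Given: L1 = 14, L2 = 7
(L1+L2)^2 = (21)^2 = 441
(L1-L2)^2 = (7)^2 = 49
Difference = 441 - 49 = 392
This equals 4*L1*L2 = 4*14*7 = 392
Workspace area = 392*pi

392


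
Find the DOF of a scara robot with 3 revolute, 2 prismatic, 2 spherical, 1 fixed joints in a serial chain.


Given: serial robot with 3 revolute, 2 prismatic, 2 spherical, 1 fixed joints
DOF contribution per joint type: revolute=1, prismatic=1, spherical=3, fixed=0
DOF = 3*1 + 2*1 + 2*3 + 1*0
DOF = 11

11


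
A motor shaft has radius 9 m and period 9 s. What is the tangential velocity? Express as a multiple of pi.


Given: radius r = 9 m, period T = 9 s
Using v = 2*pi*r / T
v = 2*pi*9 / 9
v = 18*pi / 9
v = 2*pi m/s

2*pi m/s


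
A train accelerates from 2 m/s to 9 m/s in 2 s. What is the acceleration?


Given: initial velocity v0 = 2 m/s, final velocity v = 9 m/s, time t = 2 s
Using a = (v - v0) / t
a = (9 - 2) / 2
a = 7 / 2
a = 7/2 m/s^2

7/2 m/s^2


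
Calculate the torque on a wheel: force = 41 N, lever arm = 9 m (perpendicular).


Given: F = 41 N, r = 9 m, angle = 90 deg (perpendicular)
Using tau = F * r * sin(90)
sin(90) = 1
tau = 41 * 9 * 1
tau = 369 Nm

369 Nm


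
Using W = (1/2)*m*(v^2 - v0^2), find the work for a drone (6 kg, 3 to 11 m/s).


Given: m = 6 kg, v0 = 3 m/s, v = 11 m/s
Using W = (1/2)*m*(v^2 - v0^2)
v^2 = 11^2 = 121
v0^2 = 3^2 = 9
v^2 - v0^2 = 121 - 9 = 112
W = (1/2)*6*112 = 336 J

336 J


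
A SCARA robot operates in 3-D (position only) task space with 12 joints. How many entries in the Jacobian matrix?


Given: task space dimension = 3, joints = 12
Jacobian is a 3 x 12 matrix
Total entries = rows * columns
Total = 3 * 12
Total = 36

36


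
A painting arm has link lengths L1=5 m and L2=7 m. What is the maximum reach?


Given: L1 = 5 m, L2 = 7 m
For a 2-link planar arm, max reach = L1 + L2 (fully extended)
Max reach = 5 + 7
Max reach = 12 m

12 m


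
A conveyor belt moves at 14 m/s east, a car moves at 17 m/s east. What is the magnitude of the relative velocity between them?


Given: v_A = 14 m/s east, v_B = 17 m/s east
Both move in the same direction; relative speed = |v_A - v_B|
|14 - 17| = |-3|
= 3 m/s

3 m/s


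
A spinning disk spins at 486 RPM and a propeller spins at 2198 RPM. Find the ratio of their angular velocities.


Given: RPM_A = 486, RPM_B = 2198
omega = 2*pi*RPM/60, so omega_A/omega_B = RPM_A / RPM_B
omega_A/omega_B = 486 / 2198
omega_A/omega_B = 243/1099

243/1099


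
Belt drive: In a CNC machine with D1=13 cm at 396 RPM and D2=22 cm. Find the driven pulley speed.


Given: D1 = 13 cm, w1 = 396 RPM, D2 = 22 cm
Using D1*w1 = D2*w2
w2 = D1*w1 / D2
w2 = 13*396 / 22
w2 = 5148 / 22
w2 = 234 RPM

234 RPM


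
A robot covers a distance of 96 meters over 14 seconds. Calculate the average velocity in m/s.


Given: distance d = 96 m, time t = 14 s
Using v = d / t
v = 96 / 14
v = 48/7 m/s

48/7 m/s


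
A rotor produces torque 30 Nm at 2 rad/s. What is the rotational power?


Given: tau = 30 Nm, omega = 2 rad/s
Using P = tau * omega
P = 30 * 2
P = 60 W

60 W


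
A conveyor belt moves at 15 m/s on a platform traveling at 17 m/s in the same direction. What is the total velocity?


Given: object velocity = 15 m/s, platform velocity = 17 m/s (same direction)
Using classical velocity addition: v_total = v_object + v_platform
v_total = 15 + 17
v_total = 32 m/s

32 m/s


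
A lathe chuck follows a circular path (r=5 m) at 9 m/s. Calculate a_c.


Given: v = 9 m/s, r = 5 m
Using a_c = v^2 / r
a_c = 9^2 / 5
a_c = 81 / 5
a_c = 81/5 m/s^2

81/5 m/s^2


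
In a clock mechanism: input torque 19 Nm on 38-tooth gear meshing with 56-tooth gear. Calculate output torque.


Given: N1 = 38, N2 = 56, T1 = 19 Nm
Using T2/T1 = N2/N1
T2 = T1 * N2 / N1
T2 = 19 * 56 / 38
T2 = 1064 / 38
T2 = 28 Nm

28 Nm


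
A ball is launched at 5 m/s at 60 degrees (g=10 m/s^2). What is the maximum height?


Given: v0 = 5 m/s, theta = 60 deg, g = 10 m/s^2
sin^2(60) = 3/4
Using H = v0^2 * sin^2(theta) / (2*g)
H = 5^2 * 3/4 / (2*10)
H = 25 * 3/4 / 20
H = 75/4 / 20
H = 15/16 m

15/16 m


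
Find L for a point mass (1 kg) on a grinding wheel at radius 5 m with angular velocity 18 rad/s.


Given: m = 1 kg, r = 5 m, omega = 18 rad/s
For a point mass: I = m*r^2
I = 1*5^2 = 1*25 = 25
L = I*omega = 25*18
L = 450 kg*m^2/s

450 kg*m^2/s


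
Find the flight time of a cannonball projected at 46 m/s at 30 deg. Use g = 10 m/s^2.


Given: v0 = 46 m/s, theta = 30 deg, g = 10 m/s^2
sin(30) = 1/2
Using T = 2*v0*sin(theta) / g
T = 2*46*1/2 / 10
T = 46 / 10
T = 23/5 s

23/5 s


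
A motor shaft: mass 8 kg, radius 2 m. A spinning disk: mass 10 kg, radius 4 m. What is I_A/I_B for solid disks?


Given: M1=8 kg, R1=2 m, M2=10 kg, R2=4 m
For a disk: I = (1/2)*M*R^2, so I_A/I_B = (M1*R1^2)/(M2*R2^2)
M1*R1^2 = 8*4 = 32
M2*R2^2 = 10*16 = 160
I_A/I_B = 32/160 = 1/5

1/5


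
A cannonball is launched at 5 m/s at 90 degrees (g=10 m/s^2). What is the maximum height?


Given: v0 = 5 m/s, theta = 90 deg, g = 10 m/s^2
sin^2(90) = 1
Using H = v0^2 * sin^2(theta) / (2*g)
H = 5^2 * 1 / (2*10)
H = 25 * 1 / 20
H = 25 / 20
H = 5/4 m

5/4 m


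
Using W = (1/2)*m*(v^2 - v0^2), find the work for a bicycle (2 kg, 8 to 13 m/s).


Given: m = 2 kg, v0 = 8 m/s, v = 13 m/s
Using W = (1/2)*m*(v^2 - v0^2)
v^2 = 13^2 = 169
v0^2 = 8^2 = 64
v^2 - v0^2 = 169 - 64 = 105
W = (1/2)*2*105 = 105 J

105 J


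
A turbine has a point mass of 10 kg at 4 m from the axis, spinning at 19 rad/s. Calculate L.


Given: m = 10 kg, r = 4 m, omega = 19 rad/s
For a point mass: I = m*r^2
I = 10*4^2 = 10*16 = 160
L = I*omega = 160*19
L = 3040 kg*m^2/s

3040 kg*m^2/s


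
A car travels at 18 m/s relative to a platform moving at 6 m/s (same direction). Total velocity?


Given: object velocity = 18 m/s, platform velocity = 6 m/s (same direction)
Using classical velocity addition: v_total = v_object + v_platform
v_total = 18 + 6
v_total = 24 m/s

24 m/s


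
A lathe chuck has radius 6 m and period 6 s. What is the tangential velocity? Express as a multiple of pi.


Given: radius r = 6 m, period T = 6 s
Using v = 2*pi*r / T
v = 2*pi*6 / 6
v = 12*pi / 6
v = 2*pi m/s

2*pi m/s
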